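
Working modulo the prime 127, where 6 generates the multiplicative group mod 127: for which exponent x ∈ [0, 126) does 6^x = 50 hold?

12

Baby-step giant-step with m = ceil(sqrt(126)) = 12.
Baby table (6^j mod 127 for j=0..11):
  0:1  1:6  2:36  3:89  4:26  5:29  6:47  7:28
  8:41  9:119  10:79  11:93
Giant step factor: 6^(-12) ≡ 94 (mod 127).
Scan 50·94^i mod 127 for i = 0, 1, …:
  i=0: 50   i=1: 1
Match at i=1, j=0: x = 1·12 + 0 = 12.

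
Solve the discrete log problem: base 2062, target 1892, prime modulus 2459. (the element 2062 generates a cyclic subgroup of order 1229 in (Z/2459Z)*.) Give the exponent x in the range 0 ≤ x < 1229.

834

Baby-step giant-step with m = ceil(sqrt(1229)) = 36.
Baby table (2062^j mod 2459 for j=0..35):
  0:1  1:2062  2:233  3:941  4:191  5:402  6:241  7:224
  8:2055  9:553  10:1769  11:981  12:1524  13:2345  14:996  15:487
  16:922  17:357  18:893  19:2034  20:1513  21:1794  22:892  23:2431
  24:1280  25:853  26:701  27:2029  28:1039  29:629  30:1105  31:1476
  32:1729  33:2107  34:2040  35:1590
Giant step factor: 2062^(-36) ≡ 1674 (mod 2459).
Scan 1892·1674^i mod 2459 for i = 0, 1, …:
  i=0: 1892   i=1: 16   i=2: 2194   i=3: 1469
  i=4: 106   i=5: 396   i=6: 1433   i=7: 1317
  i=8: 1394   i=9: 2424     …   i=22: 2064
  i=23: 241
Match at i=23, j=6: x = 23·36 + 6 = 834.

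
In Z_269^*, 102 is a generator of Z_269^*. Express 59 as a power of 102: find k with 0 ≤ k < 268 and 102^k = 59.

Baby-step giant-step with m = ceil(sqrt(268)) = 17.
Baby table (102^j mod 269 for j=0..16):
  0:1  1:102  2:182  3:3  4:37  5:8  6:9  7:111
  8:24  9:27  10:64  11:72  12:81  13:192  14:216  15:243
  16:38
Giant step factor: 102^(-17) ≡ 247 (mod 269).
Scan 59·247^i mod 269 for i = 0, 1, …:
  i=0: 59   i=1: 47   i=2: 42   i=3: 152
  i=4: 153   i=5: 131   i=6: 77   i=7: 189
  i=8: 146   i=9: 16     …   i=13: 119
  i=14: 72
Match at i=14, j=11: k = 14·17 + 11 = 249.

249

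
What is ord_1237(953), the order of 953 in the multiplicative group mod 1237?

309

The order of 953 must divide p − 1 = 1236 = 2^2 · 3 · 103.
Divisors: 1, 2, 3, 4, 6, 12, 103, 206, 309, 412, 618, 1236.
Check each in increasing order: 953^1 ≡ 953;  953^2 ≡ 251;  953^3 ≡ 462;  953^4 ≡ 1151;  953^6 ≡ 680;  953^12 ≡ 999;  953^103 ≡ 936;  953^206 ≡ 300;  953^309 ≡ 1.
Smallest exponent giving 1 is 309.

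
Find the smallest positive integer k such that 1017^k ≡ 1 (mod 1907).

The order of 1017 must divide p − 1 = 1906 = 2 · 953.
Divisors: 1, 2, 953, 1906.
Check each in increasing order: 1017^1 ≡ 1017;  1017^2 ≡ 695;  1017^953 ≡ 1.
Smallest exponent giving 1 is 953.

953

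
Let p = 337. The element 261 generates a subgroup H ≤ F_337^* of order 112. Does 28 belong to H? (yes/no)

no

28 ∈ ⟨261⟩ iff 28^112 ≡ 1 (mod 337), since |⟨261⟩| = 112.
28^112 mod 337 = 208.
Since 208 ≠ 1, 28 does not lie in the subgroup.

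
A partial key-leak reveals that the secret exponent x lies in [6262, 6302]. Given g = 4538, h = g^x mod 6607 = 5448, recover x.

Compute 4538^6262 mod 6607 = 5394, then multiply by 4538 repeatedly:
  4538^6262=5394  4538^6263=5644  4538^6264=3740  4538^6265=5344  4538^6266=3382
  4538^6267=6062  4538^6268=4415  4538^6269=2846  4538^6270=5070  4538^6271=2086
  4538^6272=5044  4538^6273=3024  4538^6274=173  4538^6275=5448
Found 5448 at exponent 6275.

6275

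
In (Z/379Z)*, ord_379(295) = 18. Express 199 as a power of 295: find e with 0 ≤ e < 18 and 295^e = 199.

13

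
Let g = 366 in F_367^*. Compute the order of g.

The order of 366 must divide p − 1 = 366 = 2 · 3 · 61.
Divisors: 1, 2, 3, 6, 61, 122, 183, 366.
Check each in increasing order: 366^1 ≡ 366;  366^2 ≡ 1.
Smallest exponent giving 1 is 2.

2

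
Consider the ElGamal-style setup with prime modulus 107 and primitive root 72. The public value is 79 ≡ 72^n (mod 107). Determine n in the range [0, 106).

Baby-step giant-step with m = ceil(sqrt(106)) = 11.
Baby table (72^j mod 107 for j=0..10):
  0:1  1:72  2:48  3:32  4:57  5:38  6:61  7:5
  8:39  9:26  10:53
Giant step factor: 72^(-11) ≡ 104 (mod 107).
Scan 79·104^i mod 107 for i = 0, 1, …:
  i=0: 79   i=1: 84   i=2: 69   i=3: 7
  i=4: 86   i=5: 63   i=6: 25   i=7: 32
Match at i=7, j=3: n = 7·11 + 3 = 80.

80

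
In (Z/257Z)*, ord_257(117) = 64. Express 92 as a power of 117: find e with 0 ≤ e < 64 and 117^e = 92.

13

Baby-step giant-step with m = ceil(sqrt(64)) = 8.
Baby table (117^j mod 257 for j=0..7):
  0:1  1:117  2:68  3:246  4:255  5:23  6:121  7:22
Giant step factor: 117^(-8) ≡ 193 (mod 257).
Scan 92·193^i mod 257 for i = 0, 1, …:
  i=0: 92   i=1: 23
Match at i=1, j=5: e = 1·8 + 5 = 13.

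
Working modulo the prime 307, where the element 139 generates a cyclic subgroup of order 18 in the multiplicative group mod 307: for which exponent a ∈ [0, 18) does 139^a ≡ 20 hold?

11

Successive powers of 139 modulo 307:
  139^0=1  139^1=139  139^2=287  139^3=290  139^4=93  139^5=33
  139^6=289  139^7=261  139^8=53  139^9=306  139^10=168  139^11=20
So 139^11 ≡ 20 (mod 307), giving a = 11.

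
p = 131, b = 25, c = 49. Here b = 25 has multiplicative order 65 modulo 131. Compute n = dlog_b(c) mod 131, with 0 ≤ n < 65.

36

Baby-step giant-step with m = ceil(sqrt(65)) = 9.
Baby table (25^j mod 131 for j=0..8):
  0:1  1:25  2:101  3:36  4:114  5:99  6:117  7:43
  8:27
Giant step factor: 25^(-9) ≡ 59 (mod 131).
Scan 49·59^i mod 131 for i = 0, 1, …:
  i=0: 49   i=1: 9   i=2: 7   i=3: 20
  i=4: 1
Match at i=4, j=0: n = 4·9 + 0 = 36.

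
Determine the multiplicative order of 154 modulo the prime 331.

110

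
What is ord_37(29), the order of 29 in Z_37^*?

12

The order of 29 must divide p − 1 = 36 = 2^2 · 3^2.
Divisors: 1, 2, 3, 4, 6, 9, 12, 18, 36.
Check each in increasing order: 29^1 ≡ 29;  29^2 ≡ 27;  29^3 ≡ 6;  29^4 ≡ 26;  29^6 ≡ 36;  29^9 ≡ 31;  29^12 ≡ 1.
Smallest exponent giving 1 is 12.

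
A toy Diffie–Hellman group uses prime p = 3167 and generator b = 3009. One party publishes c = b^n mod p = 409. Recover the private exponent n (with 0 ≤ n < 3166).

Baby-step giant-step with m = ceil(sqrt(3166)) = 57.
Baby table (3009^j mod 3167 for j=0..56):
  0:1  1:3009  2:2795  3:1770  4:2203  5:296  6:737  7:733
  8:1365  9:2853  10:2107  11:2796  12:1612  13:1831  14:2066  15:2940
  16:1029  17:2102  18:419  19:305  20:2482  21:552  22:1460  23:511
  24:1604  25:3095  26:1875  27:1448  28:2407  29:2901  30:857  31:775
  32:1063  33:3064  34:439  35:312  36:1376  37:1115  38:1182  39:97
  40:509  41:1920  42:672  43:1502  44:209  45:1815  46:1427  47:2558
  48:1212  49:1691  50:2017  51:1181  52:255  53:881  54:150  55:1636
  56:1206
Giant step factor: 3009^(-57) ≡ 3161 (mod 3167).
Scan 409·3161^i mod 3167 for i = 0, 1, …:
  i=0: 409   i=1: 713   i=2: 2056   i=3: 332
  i=4: 1175   i=5: 2451   i=6: 1129   i=7: 2727
  i=8: 2640   i=9: 3162     …   i=50: 1882
  i=51: 1376
Match at i=51, j=36: n = 51·57 + 36 = 2943.

2943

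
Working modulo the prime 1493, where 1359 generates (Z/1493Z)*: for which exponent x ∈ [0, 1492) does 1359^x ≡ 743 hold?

Baby-step giant-step with m = ceil(sqrt(1492)) = 39.
Baby table (1359^j mod 1493 for j=0..38):
  0:1  1:1359  2:40  3:612  4:107  5:592  6:1294  7:1285
  8:998  9:638  10:1102  11:139  12:783  13:1081  14:1460  15:1436
  16:173  17:706  18:948  19:1366  20:595  21:892  22:1405  23:1341
  24:959  25:1385  26:1035  27:159  28:1089  29:388  30:263  31:590
  32:69  33:1205  34:1267  35:424  36:1411  37:537  38:1199
Giant step factor: 1359^(-39) ≡ 762 (mod 1493).
Scan 743·762^i mod 1493 for i = 0, 1, …:
  i=0: 743   i=1: 319   i=2: 1212   i=3: 870
  i=4: 48   i=5: 744   i=6: 1081
Match at i=6, j=13: x = 6·39 + 13 = 247.

247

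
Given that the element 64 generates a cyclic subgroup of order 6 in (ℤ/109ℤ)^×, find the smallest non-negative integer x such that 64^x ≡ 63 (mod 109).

Successive powers of 64 modulo 109:
  64^0=1  64^1=64  64^2=63
So 64^2 ≡ 63 (mod 109), giving x = 2.

2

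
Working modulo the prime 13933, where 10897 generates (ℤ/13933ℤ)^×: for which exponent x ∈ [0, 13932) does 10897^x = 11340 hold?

Baby-step giant-step with m = ceil(sqrt(13932)) = 119.
Baby table (10897^j mod 13933 for j=0..118):
  0:1  1:10897  2:7583  3:9261  4:398  5:3843  6:8506  7:7566
  8:5141  9:10817  10:13602  11:1740  12:11900  13:13802  14:7592  15:9803
  16:12913  17:3594  18:12088  19:354  20:12030  21:9246  22:4139  23:1562
  24:8921  25:1596  26:3228  27:8624  28:11576  29:8223  30:2908  31:4834
  32:9358  33:12432  34:945  35:1178  36:4373  37:1721  38:13852  39:9055
  40:12762  41:2241  42:9561  43:9176  44:7664  45:206  46:1569  47:1602
  48:12878  49:12323  50:11410  51:10611  52:12033  53:138  54:12955  55:1479
  56:10115  57:13125  58:880  59:3456  60:13066  61:12808  62:1915  63:10054
  64:3259  65:12039  66:9788  67:2721  68:1313  69:12503  70:8317  71:10117
  72:7053  73:2113  74:8045  75:13862  76:6561  77:4994  78:11253  79:13541
  80:5807  81:9126  82:6201  83:11180  84:12241  85:9568  86:1857  87:5013
  88:9301  89:4355  90:637  91:2755  92:9553  93:5598  94:2732  95:9716
  96:12318  97:12657  98:562  99:7527  100:12081  101:7673  102:748  103:151
  104:1353  105:2527  106:5111  107:4366  108:9040  109:2570  110:13893  111:9976
  112:3206  113:5751  114:11946  115:13476  116:8085  117:3886  118:3355
Giant step factor: 10897^(-119) ≡ 10620 (mod 13933).
Scan 11340·10620^i mod 13933 for i = 0, 1, …:
  i=0: 11340   i=1: 7881   i=2: 689   i=3: 2355
  i=4: 365   i=5: 2926   i=6: 3530   i=7: 8830
  i=8: 5510   i=9: 11533     …   i=30: 1612
  i=31: 9716
Match at i=31, j=95: x = 31·119 + 95 = 3784.

3784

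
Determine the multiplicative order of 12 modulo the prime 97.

The order of 12 must divide p − 1 = 96 = 2^5 · 3.
Divisors: 1, 2, 3, 4, 6, 8, 12, 16, 24, 32, 48, 96.
Check each in increasing order: 12^1 ≡ 12;  12^2 ≡ 47;  12^3 ≡ 79;  12^4 ≡ 75;  12^6 ≡ 33;  12^8 ≡ 96;  12^12 ≡ 22;  12^16 ≡ 1.
Smallest exponent giving 1 is 16.

16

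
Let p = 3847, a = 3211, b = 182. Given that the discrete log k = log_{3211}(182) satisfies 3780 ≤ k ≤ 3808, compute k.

Compute 3211^3780 mod 3847 = 71, then multiply by 3211 repeatedly:
  3211^3780=71  3211^3781=1008  3211^3782=1361  3211^3783=3826  3211^3784=1815
  3211^3785=3607  3211^3786=2607  3211^3787=5  3211^3788=667  3211^3789=2805
  3211^3790=1028  3211^3791=182
Found 182 at exponent 3791.

3791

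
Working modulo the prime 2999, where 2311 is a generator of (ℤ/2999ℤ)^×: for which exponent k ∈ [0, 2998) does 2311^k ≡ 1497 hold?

Baby-step giant-step with m = ceil(sqrt(2998)) = 55.
Baby table (2311^j mod 2999 for j=0..54):
  0:1  1:2311  2:2501  3:738  4:2086  5:1353  6:1825  7:981
  8:2846  9:299  10:1219  11:1048  12:1735  13:2921  14:2681  15:2856
  16:2416  17:2237  18:2430  19:1602  20:1456  21:2937  22:670  23:886
  24:2228  25:2624  26:86  27:812  28:2157  29:489  30:2455  31:2396
  32:1002  33:394  34:1837  35:1722  36:2868  37:158  38:2259  39:2289
  40:2642  41:2697  42:845  43:446  44:2049  45:2817  46:2257  47:666
  48:639  49:1221  50:2671  51:739  52:1398  53:855  54:2563
Giant step factor: 2311^(-55) ≡ 1279 (mod 2999).
Scan 1497·1279^i mod 2999 for i = 0, 1, …:
  i=0: 1497   i=1: 1301   i=2: 2533   i=3: 787
  i=4: 1908   i=5: 2145   i=6: 2369   i=7: 961
  i=8: 2528   i=9: 390     …   i=25: 694
  i=26: 2921
Match at i=26, j=13: k = 26·55 + 13 = 1443.

1443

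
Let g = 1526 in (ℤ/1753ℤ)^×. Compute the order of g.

The order of 1526 must divide p − 1 = 1752 = 2^3 · 3 · 73.
Divisors: 1, 2, 3, 4, 6, 8, 12, 24, 73, 146, 219, 292, 438, 584, 876, 1752.
Check each in increasing order: 1526^1 ≡ 1526;  1526^2 ≡ 692;  1526^3 ≡ 686;  1526^4 ≡ 295;  1526^6 ≡ 792;  1526^8 ≡ 1128;  1526^12 ≡ 1443;  1526^24 ≡ 1438;  1526^73 ≡ 190;  1526^146 ≡ 1040;  1526^219 ≡ 1264;  1526^292 ≡ 1752;  1526^438 ≡ 713;  1526^584 ≡ 1.
Smallest exponent giving 1 is 584.

584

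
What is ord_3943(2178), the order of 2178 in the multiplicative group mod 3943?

The order of 2178 must divide p − 1 = 3942 = 2 · 3^3 · 73.
Divisors: 1, 2, 3, 6, 9, 18, 27, 54, 73, 146, 219, 438, 657, 1314, 1971, 3942.
Check each in increasing order: 2178^1 ≡ 2178;  2178^2 ≡ 255;  2178^3 ≡ 3370;  2178^6 ≡ 1060;  2178^9 ≡ 3785;  2178^18 ≡ 1306;  2178^27 ≡ 2631;  2178^54 ≡ 2196;  2178^73 ≡ 2387;  2178^146 ≡ 134;  2178^219 ≡ 475;  2178^438 ≡ 874;  2178^657 ≡ 1135;  2178^1314 ≡ 2807;  2178^1971 ≡ 1.
Smallest exponent giving 1 is 1971.

1971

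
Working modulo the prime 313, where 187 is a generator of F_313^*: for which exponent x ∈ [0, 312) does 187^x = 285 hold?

Baby-step giant-step with m = ceil(sqrt(312)) = 18.
Baby table (187^j mod 313 for j=0..17):
  0:1  1:187  2:226  3:7  4:57  5:17  6:49  7:86
  8:119  9:30  10:289  11:207  12:210  13:145  14:197  15:218
  16:76  17:127
Giant step factor: 187^(-18) ≡ 8 (mod 313).
Scan 285·8^i mod 313 for i = 0, 1, …:
  i=0: 285   i=1: 89   i=2: 86
Match at i=2, j=7: x = 2·18 + 7 = 43.

43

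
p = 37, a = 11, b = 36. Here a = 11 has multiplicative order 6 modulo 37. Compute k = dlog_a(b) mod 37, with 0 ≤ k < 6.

Successive powers of 11 modulo 37:
  11^0=1  11^1=11  11^2=10  11^3=36
So 11^3 ≡ 36 (mod 37), giving k = 3.

3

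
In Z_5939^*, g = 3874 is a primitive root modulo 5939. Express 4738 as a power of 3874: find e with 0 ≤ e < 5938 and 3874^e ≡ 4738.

4994

Baby-step giant-step with m = ceil(sqrt(5938)) = 78.
Baby table (3874^j mod 5939 for j=0..77):
  0:1  1:3874  2:23  3:17  4:529  5:391  6:289  7:3054
  8:708  9:4913  10:4406  11:158  12:375  13:3634  14:2686  15:436
  16:2388  17:4089  18:1473  19:4962  20:4184  21:1285  22:1208  23:5799
  24:4028  25:2719  26:3559  27:3147  28:4650  29:1113  30:48  31:1843
  32:1104  33:816  34:1636  35:951  36:1994  37:4056  38:4289  39:4203
  40:3623  41:1645  42:183  43:2201  44:4209  45:3111  46:1783  47:285
  48:5375  49:616  50:4845  51:2290  52:4533  53:5158  54:3296  55:5793
  56:4540  57:2581  58:3457  59:5912  60:2304  61:5318  62:5480  63:3534
  64:1321  65:4075  66:688  67:4640  68:3946  69:5757  70:1673  71:1753
  72:2845  73:4685  74:106  75:853  76:2438  77:1802
Giant step factor: 3874^(-78) ≡ 4225 (mod 5939).
Scan 4738·4225^i mod 5939 for i = 0, 1, …:
  i=0: 4738   i=1: 3620   i=2: 1575   i=3: 2695
  i=4: 1312   i=5: 2113   i=6: 1108   i=7: 1368
  i=8: 1153   i=9: 1445     …   i=63: 939
  i=64: 23
Match at i=64, j=2: e = 64·78 + 2 = 4994.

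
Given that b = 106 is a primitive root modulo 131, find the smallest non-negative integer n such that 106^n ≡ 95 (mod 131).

3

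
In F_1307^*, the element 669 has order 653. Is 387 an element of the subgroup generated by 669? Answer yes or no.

387 ∈ ⟨669⟩ iff 387^653 ≡ 1 (mod 1307), since |⟨669⟩| = 653.
387^653 mod 1307 = 1306.
Since 1306 ≠ 1, 387 does not lie in the subgroup.

no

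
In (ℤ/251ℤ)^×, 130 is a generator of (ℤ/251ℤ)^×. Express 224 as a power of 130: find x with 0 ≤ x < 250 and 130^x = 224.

9

Baby-step giant-step with m = ceil(sqrt(250)) = 16.
Baby table (130^j mod 251 for j=0..15):
  0:1  1:130  2:83  3:248  4:112  5:2  6:9  7:166
  8:245  9:224  10:4  11:18  12:81  13:239  14:197  15:8
Giant step factor: 130^(-16) ≡ 7 (mod 251).
Scan 224·7^i mod 251 for i = 0, 1, …:
  i=0: 224
Match at i=0, j=9: x = 0·16 + 9 = 9.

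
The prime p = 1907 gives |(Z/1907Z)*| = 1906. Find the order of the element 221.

1906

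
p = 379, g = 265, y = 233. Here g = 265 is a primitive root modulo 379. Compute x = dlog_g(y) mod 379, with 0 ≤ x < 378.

211

Baby-step giant-step with m = ceil(sqrt(378)) = 20.
Baby table (265^j mod 379 for j=0..19):
  0:1  1:265  2:110  3:346  4:351  5:160  6:331  7:166
  8:26  9:68  10:207  11:279  12:30  13:370  14:268  15:147
  16:297  17:252  18:76  19:53
Giant step factor: 265^(-20) ≡ 224 (mod 379).
Scan 233·224^i mod 379 for i = 0, 1, …:
  i=0: 233   i=1: 269   i=2: 374   i=3: 17
  i=4: 18   i=5: 242   i=6: 11   i=7: 190
  i=8: 112   i=9: 74   i=10: 279
Match at i=10, j=11: x = 10·20 + 11 = 211.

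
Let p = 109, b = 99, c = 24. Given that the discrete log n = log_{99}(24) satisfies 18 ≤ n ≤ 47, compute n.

Compute 99^18 mod 109 = 64, then multiply by 99 repeatedly:
  99^18=64  99^19=14  99^20=78  99^21=92  99^22=61
  99^23=44  99^24=105  99^25=40  99^26=36  99^27=76
  99^28=3  99^29=79  99^30=82  99^31=52  99^32=25
  99^33=77  99^34=102  99^35=70  99^36=63  99^37=24
Found 24 at exponent 37.

37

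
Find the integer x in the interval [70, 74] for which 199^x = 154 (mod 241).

72

Compute 199^70 mod 241 = 2, then multiply by 199 repeatedly:
  199^70=2  199^71=157  199^72=154
Found 154 at exponent 72.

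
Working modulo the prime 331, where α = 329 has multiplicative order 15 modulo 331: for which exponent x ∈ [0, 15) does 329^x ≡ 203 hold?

Successive powers of 329 modulo 331:
  329^0=1  329^1=329  329^2=4  329^3=323  329^4=16  329^5=299
  329^6=64  329^7=203
So 329^7 ≡ 203 (mod 331), giving x = 7.

7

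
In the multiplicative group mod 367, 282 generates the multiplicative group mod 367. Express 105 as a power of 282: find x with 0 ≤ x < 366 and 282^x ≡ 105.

Baby-step giant-step with m = ceil(sqrt(366)) = 20.
Baby table (282^j mod 367 for j=0..19):
  0:1  1:282  2:252  3:233  4:13  5:363  6:340  7:93
  8:169  9:315  10:16  11:108  12:362  13:58  14:208  15:303
  16:302  17:20  18:135  19:269
Giant step factor: 282^(-20) ≡ 162 (mod 367).
Scan 105·162^i mod 367 for i = 0, 1, …:
  i=0: 105   i=1: 128   i=2: 184   i=3: 81
  i=4: 277   i=5: 100   i=6: 52   i=7: 350
  i=8: 182   i=9: 124     …   i=14: 188
  i=15: 362
Match at i=15, j=12: x = 15·20 + 12 = 312.

312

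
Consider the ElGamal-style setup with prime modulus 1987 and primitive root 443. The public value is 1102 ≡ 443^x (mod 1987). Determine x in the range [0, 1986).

Baby-step giant-step with m = ceil(sqrt(1986)) = 45.
Baby table (443^j mod 1987 for j=0..44):
  0:1  1:443  2:1523  3:1096  4:700  5:128  6:1068  7:218
  8:1198  9:185  10:488  11:1588  12:86  13:345  14:1823  15:867
  16:590  17:1073  18:446  19:865  20:1691  21:14  22:241  23:1452
  24:1435  25:1852  26:1792  27:1043  28:1065  29:876  30:603  31:871
  32:375  33:1204  34:856  35:1678  36:216  37:312  38:1113  39:283
  40:188  41:1817  42:196  43:1387  44:458
Giant step factor: 443^(-45) ≡ 1418 (mod 1987).
Scan 1102·1418^i mod 1987 for i = 0, 1, …:
  i=0: 1102   i=1: 854   i=2: 889   i=3: 844
  i=4: 618   i=5: 57   i=6: 1346   i=7: 1108
  i=8: 1414   i=9: 169     …   i=19: 105
  i=20: 1852
Match at i=20, j=25: x = 20·45 + 25 = 925.

925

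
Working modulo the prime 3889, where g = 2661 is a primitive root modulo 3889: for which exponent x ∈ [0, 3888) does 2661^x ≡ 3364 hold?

1330

Baby-step giant-step with m = ceil(sqrt(3888)) = 63.
Baby table (2661^j mod 3889 for j=0..62):
  0:1  1:2661  2:2941  3:1333  4:345  5:241  6:3505  7:983
  8:2355  9:1476  10:3635  11:792  12:3563  13:3650  14:1817  15:1010
  16:311  17:3103  18:736  19:2329  20:2292  21:1060  22:1135  23:2371
  24:1273  25:134  26:2675  27:1305  28:3617  29:3451  30:1182  31:2990
  32:3385  33:561  34:3334  35:965  36:1125  37:2984  38:2975  39:2360
  40:3114  41:2784  42:3568  43:1399  44:966  45:3786  46:2036  47:419
  48:2705  49:3355  50:2400  51:662  52:3754  53:2442  54:3532  55:2828
  56:93  57:2466  58:1283  59:3410  60:973  61:2968  62:3178
Giant step factor: 2661^(-63) ≡ 495 (mod 3889).
Scan 3364·495^i mod 3889 for i = 0, 1, …:
  i=0: 3364   i=1: 688   i=2: 2217   i=3: 717
  i=4: 1016   i=5: 1239   i=6: 2732   i=7: 2857
  i=8: 2508   i=9: 869     …   i=20: 1754
  i=21: 983
Match at i=21, j=7: x = 21·63 + 7 = 1330.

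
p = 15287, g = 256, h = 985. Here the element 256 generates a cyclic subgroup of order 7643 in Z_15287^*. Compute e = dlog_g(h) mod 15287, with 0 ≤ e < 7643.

Baby-step giant-step with m = ceil(sqrt(7643)) = 88.
Baby table (256^j mod 15287 for j=0..87):
  0:1  1:256  2:4388  3:7377  4:8211  5:7697  6:13696  7:5453
  8:4851  9:3609  10:6684  11:14247  12:8926  13:7293  14:1994  15:5993
  16:5508  17:3644  18:357  19:14957  20:7242  21:4225  22:11510  23:11456
  24:12919  25:5272  26:4376  27:4305  28:1416  29:10895  30:6886  31:4811
  32:8656  33:14608  34:9620  35:1513  36:5153  37:4486  38:1891  39:10199
  40:12154  41:8163  42:10696  43:1803  44:2958  45:8185  46:1041  47:6617
  48:12382  49:5383  50:2218  51:2189  52:10052  53:5096  54:5181  55:11654
  56:2459  57:2737  58:12757  59:9661  60:12009  61:1617  62:1203  63:2228
  64:4749  65:8071  66:2431  67:10856  68:12189  69:1836  70:11406  71:119
  72:15177  73:2414  74:6504  75:14028  76:14010  77:9402  78:6853  79:11650
  80:1435  81:472  82:13823  83:7391  84:11795  85:7981  86:9965  87:13398
Giant step factor: 256^(-88) ≡ 3213 (mod 15287).
Scan 985·3213^i mod 15287 for i = 0, 1, …:
  i=0: 985   i=1: 396   i=2: 3527   i=3: 4584
  i=4: 7011   i=5: 8592   i=6: 13061   i=7: 2178
  i=8: 11755   i=9: 9925     …   i=68: 4514
  i=69: 11406
Match at i=69, j=70: e = 69·88 + 70 = 6142.

6142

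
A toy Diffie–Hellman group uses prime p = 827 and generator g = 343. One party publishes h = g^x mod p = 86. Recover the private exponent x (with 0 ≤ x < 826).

476

Baby-step giant-step with m = ceil(sqrt(826)) = 29.
Baby table (343^j mod 827 for j=0..28):
  0:1  1:343  2:215  3:142  4:740  5:758  6:316  7:51
  8:126  9:214  10:626  11:525  12:616  13:403  14:120  15:637
  16:163  17:500  18:311  19:817  20:705  21:331  22:234  23:43
  24:690  25:148  26:317  27:394  28:341
Giant step factor: 343^(-29) ≡ 151 (mod 827).
Scan 86·151^i mod 827 for i = 0, 1, …:
  i=0: 86   i=1: 581   i=2: 69   i=3: 495
  i=4: 315   i=5: 426   i=6: 647   i=7: 111
  i=8: 221   i=9: 291     …   i=15: 141
  i=16: 616
Match at i=16, j=12: x = 16·29 + 12 = 476.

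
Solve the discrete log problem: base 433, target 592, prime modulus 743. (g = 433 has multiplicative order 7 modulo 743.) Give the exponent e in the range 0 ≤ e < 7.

Successive powers of 433 modulo 743:
  433^0=1  433^1=433  433^2=253  433^3=328  433^4=111  433^5=511
  433^6=592
So 433^6 ≡ 592 (mod 743), giving e = 6.

6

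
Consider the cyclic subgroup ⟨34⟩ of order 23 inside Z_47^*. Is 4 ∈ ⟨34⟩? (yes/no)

yes

4 ∈ ⟨34⟩ iff 4^23 ≡ 1 (mod 47), since |⟨34⟩| = 23.
4^23 mod 47 = 1.
Since 1 = 1, 4 lies in the subgroup.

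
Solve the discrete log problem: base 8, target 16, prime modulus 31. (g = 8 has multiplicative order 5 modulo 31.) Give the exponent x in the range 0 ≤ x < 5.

Successive powers of 8 modulo 31:
  8^0=1  8^1=8  8^2=2  8^3=16
So 8^3 ≡ 16 (mod 31), giving x = 3.

3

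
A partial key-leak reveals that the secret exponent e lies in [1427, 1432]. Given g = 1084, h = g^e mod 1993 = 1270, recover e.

1431

Compute 1084^1427 mod 1993 = 283, then multiply by 1084 repeatedly:
  1084^1427=283  1084^1428=1843  1084^1429=826  1084^1430=527  1084^1431=1270
Found 1270 at exponent 1431.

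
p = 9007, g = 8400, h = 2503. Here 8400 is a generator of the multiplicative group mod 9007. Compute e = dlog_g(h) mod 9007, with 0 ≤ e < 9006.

1875

Baby-step giant-step with m = ceil(sqrt(9006)) = 95.
Baby table (8400^j mod 9007 for j=0..94):
  0:1  1:8400  2:8169  3:4274  4:8705  5:3174  6:880  7:6260
  8:1134  9:5201  10:4450  11:950  12:8805  13:5523  14:7150  15:1324
  16:6962  17:7356  18:2380  19:5467  20:5114  21:3217  22:1800  23:6254
  24:4776  25:1222  26:5827  27:2762  28:7775  29:243  30:5618  31:3527
  32:2777  33:7677  34:5687  35:6679  36:8004  37:5352  38:2863  39:510
  40:5675  41:4956  42:46  43:8106  44:6487  45:7457  46:4122  47:1892
  48:4452  49:8743  50:7129  51:5064  52:6546  53:7672  54:8722  55:1862
  56:4648  57:6862  58:5007  59:5117  60:1396  61:8293  62:1062  63:3870
  64:1737  65:8467  66:3528  67:2170  68:6839  69:954  70:6377  71:2171
  72:6232  73:116  74:1644  75:1869  76:399  77:996  78:7904  79:3003
  80:5600  81:5446  82:8854  83:2801  84:2116  85:3589  86:1171  87:756
  88:465  89:5969  90:6638  91:5870  92:3682  93:7769  94:3885
Giant step factor: 8400^(-95) ≡ 4204 (mod 9007).
Scan 2503·4204^i mod 9007 for i = 0, 1, …:
  i=0: 2503   i=1: 2436   i=2: 8992   i=3: 8996
  i=4: 7798   i=5: 6319   i=6: 3433   i=7: 3118
  i=8: 2887   i=9: 4519     …   i=18: 3783
  i=19: 6377
Match at i=19, j=70: e = 19·95 + 70 = 1875.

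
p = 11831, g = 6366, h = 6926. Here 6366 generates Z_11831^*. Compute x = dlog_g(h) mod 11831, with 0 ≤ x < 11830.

4900

Baby-step giant-step with m = ceil(sqrt(11830)) = 109.
Baby table (6366^j mod 11831 for j=0..108):
  0:1  1:6366  2:4781  3:6514  4:469  5:4242  6:6230  7:2668
  8:7003  9:1890  10:11444  11:9037  12:7220  13:10916  14:7793  15:2855
  16:2514  17:8612  18:10969  19:2092  20:7797  21:4657  22:9807  23:11006
  24:1014  25:7229  26:9055  27:3498  28:2326  29:6735  30:11297  31:7884
  32:2442  33:11669  34:9836  35:6324  36:9522  37:6839  38:10825  39:8206
  40:5531  41:1290  42:1426  43:3539  44:3050  45:1629  46:6258  47:3451
  48:10730  49:6817  50:914  51:9503  52:4195  53:2803  54:2750  55:8451
  56:3509  57:1366  58:171  59:134  60:1212  61:1780  62:9213  63:3691
  64:540  65:6650  66:2582  67:3753  68:4809  69:7297  70:4196  71:9169
  72:7531  73:3134  74:3978  75:5608  76:6401  77:2802  78:8215  79:3670
  80:8826  81:897  82:7760  83:5735  84:10375  85:6608  86:7323  87:4078
  88:3334  89:11261  90:3497  91:7791  92:1954  93:4783  94:7415  95:10031
  96:5439  97:7168  98:11152  99:7632  100:7226  101:1788  102:986  103:6446
  104:5328  105:10402  106:1025  107:6269  108:2491
Giant step factor: 6366^(-109) ≡ 1082 (mod 11831).
Scan 6926·1082^i mod 11831 for i = 0, 1, …:
  i=0: 6926   i=1: 4909   i=2: 11250   i=3: 10232
  i=4: 9039   i=5: 7792   i=6: 7272   i=7: 689
  i=8: 145   i=9: 3087     …   i=43: 1492
  i=44: 5328
Match at i=44, j=104: x = 44·109 + 104 = 4900.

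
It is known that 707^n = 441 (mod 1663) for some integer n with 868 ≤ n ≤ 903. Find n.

872

Compute 707^868 mod 1663 = 82, then multiply by 707 repeatedly:
  707^868=82  707^869=1432  707^870=1320  707^871=297  707^872=441
Found 441 at exponent 872.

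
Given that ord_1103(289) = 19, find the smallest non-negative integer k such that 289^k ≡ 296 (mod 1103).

12

Successive powers of 289 modulo 1103:
  289^0=1  289^1=289  289^2=796  289^3=620  289^4=494  289^5=479
  289^6=556  289^7=749  289^8=273  289^9=584  289^10=17  289^11=501
  289^12=296
So 289^12 ≡ 296 (mod 1103), giving k = 12.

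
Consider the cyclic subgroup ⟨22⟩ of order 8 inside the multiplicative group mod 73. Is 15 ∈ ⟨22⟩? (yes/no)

no

⟨22⟩ has order 8; its elements mod 73 are {1, 10, 22, 27, 46, 51, 63, 72}.
15 is not in this set.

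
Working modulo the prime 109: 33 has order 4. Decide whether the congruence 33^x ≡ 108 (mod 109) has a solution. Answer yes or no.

⟨33⟩ has order 4; its elements mod 109 are {1, 33, 76, 108}.
108 is in this set.

yes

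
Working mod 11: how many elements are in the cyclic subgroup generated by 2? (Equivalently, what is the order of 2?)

10

The order of 2 must divide p − 1 = 10 = 2 · 5.
Divisors: 1, 2, 5, 10.
Check each in increasing order: 2^1 ≡ 2;  2^2 ≡ 4;  2^5 ≡ 10;  2^10 ≡ 1.
Smallest exponent giving 1 is 10.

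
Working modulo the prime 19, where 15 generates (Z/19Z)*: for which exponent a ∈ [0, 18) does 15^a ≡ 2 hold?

5

Successive powers of 15 modulo 19:
  15^0=1  15^1=15  15^2=16  15^3=12  15^4=9  15^5=2
So 15^5 ≡ 2 (mod 19), giving a = 5.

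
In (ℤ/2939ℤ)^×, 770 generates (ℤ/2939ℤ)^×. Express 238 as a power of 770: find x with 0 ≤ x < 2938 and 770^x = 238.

Baby-step giant-step with m = ceil(sqrt(2938)) = 55.
Baby table (770^j mod 2939 for j=0..54):
  0:1  1:770  2:2161  3:496  4:2789  5:2060  6:2079  7:2014
  8:1927  9:2534  10:2623  11:617  12:1911  13:1970  14:376  15:1498
  16:1372  17:1339  18:2380  19:1603  20:2869  21:1941  22:1558  23:548
  24:1683  25:2750  26:1420  27:92  28:304  29:1899  30:1547  31:895
  32:1424  33:233  34:131  35:944  36:947  37:318  38:923  39:2411
  40:1961  41:2263  42:2622  43:2786  44:2689  45:1474  46:526  47:2377
  48:2232  49:2264  50:453  51:2008  52:246  53:1324  54:2586
Giant step factor: 770^(-55) ≡ 990 (mod 2939).
Scan 238·990^i mod 2939 for i = 0, 1, …:
  i=0: 238   i=1: 500   i=2: 1248   i=3: 1140
  i=4: 24   i=5: 248   i=6: 1583   i=7: 683
  i=8: 200   i=9: 1087     …   i=15: 80
  i=16: 2786
Match at i=16, j=43: x = 16·55 + 43 = 923.

923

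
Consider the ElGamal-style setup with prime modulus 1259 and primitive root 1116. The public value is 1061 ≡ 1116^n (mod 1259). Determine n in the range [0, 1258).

Baby-step giant-step with m = ceil(sqrt(1258)) = 36.
Baby table (1116^j mod 1259 for j=0..35):
  0:1  1:1116  2:305  3:450  4:1118  5:19  6:1060  7:759
  8:996  9:1098  10:361  11:1255  12:572  13:39  14:718  15:564
  16:1183  17:796  18:741  19:1052  20:644  21:1074  22:16  23:230
  24:1103  25:905  26:262  27:304  28:593  29:813  30:828  31:1201
  32:740  33:1195  34:339  35:624
Giant step factor: 1116^(-36) ≡ 417 (mod 1259).
Scan 1061·417^i mod 1259 for i = 0, 1, …:
  i=0: 1061   i=1: 528   i=2: 1110   i=3: 817
  i=4: 759
Match at i=4, j=7: n = 4·36 + 7 = 151.

151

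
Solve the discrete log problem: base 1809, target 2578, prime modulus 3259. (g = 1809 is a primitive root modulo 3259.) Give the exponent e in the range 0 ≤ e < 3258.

2639

Baby-step giant-step with m = ceil(sqrt(3258)) = 58.
Baby table (1809^j mod 3259 for j=0..57):
  0:1  1:1809  2:445  3:32  4:2485  5:1204  6:1024  7:1304
  8:2679  9:178  10:2620  11:994  12:2437  13:2365  14:2477  15:3027
  16:723  17:1048  18:2353  19:323  20:946  21:339  22:559  23:941
  24:1071  25:1593  26:781  27:1682  28:2091  29:2179  30:1680  31:1732
  32:1289  33:1616  34:21  35:2140  36:2827  37:672  38:41  39:2471
  40:1950  41:1312  42:856  43:479  44:2876  45:1320  46:2292  47:780
  48:3132  49:1646  50:2147  51:2454  52:528  53:265  54:312  55:601
  56:1962  57:207
Giant step factor: 1809^(-58) ≡ 2925 (mod 3259).
Scan 2578·2925^i mod 3259 for i = 0, 1, …:
  i=0: 2578   i=1: 2583   i=2: 913   i=3: 1404
  i=4: 360   i=5: 343   i=6: 2762   i=7: 3048
  i=8: 2035   i=9: 1441     …   i=44: 2306
  i=45: 2179
Match at i=45, j=29: e = 45·58 + 29 = 2639.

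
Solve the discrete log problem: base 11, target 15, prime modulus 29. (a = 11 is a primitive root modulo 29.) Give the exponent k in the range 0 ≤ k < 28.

Successive powers of 11 modulo 29:
  11^0=1  11^1=11  11^2=5  11^3=26  11^4=25  11^5=14
  11^6=9  11^7=12  11^8=16  11^9=2  11^10=22  11^11=10
  11^12=23  11^13=21  11^14=28  11^15=18  11^16=24  11^17=3
  11^18=4  11^19=15
So 11^19 ≡ 15 (mod 29), giving k = 19.

19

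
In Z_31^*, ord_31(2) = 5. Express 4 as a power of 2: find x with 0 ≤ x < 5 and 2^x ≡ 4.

2

Successive powers of 2 modulo 31:
  2^0=1  2^1=2  2^2=4
So 2^2 ≡ 4 (mod 31), giving x = 2.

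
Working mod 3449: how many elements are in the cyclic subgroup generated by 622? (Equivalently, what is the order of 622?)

The order of 622 must divide p − 1 = 3448 = 2^3 · 431.
Divisors: 1, 2, 4, 8, 431, 862, 1724, 3448.
Check each in increasing order: 622^1 ≡ 622;  622^2 ≡ 596;  622^4 ≡ 3418;  622^8 ≡ 961;  622^431 ≡ 3448;  622^862 ≡ 1.
Smallest exponent giving 1 is 862.

862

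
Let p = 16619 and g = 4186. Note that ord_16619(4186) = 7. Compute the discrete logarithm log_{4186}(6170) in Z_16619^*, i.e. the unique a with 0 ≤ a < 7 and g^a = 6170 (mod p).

Successive powers of 4186 modulo 16619:
  4186^0=1  4186^1=4186  4186^2=6170
So 4186^2 ≡ 6170 (mod 16619), giving a = 2.

2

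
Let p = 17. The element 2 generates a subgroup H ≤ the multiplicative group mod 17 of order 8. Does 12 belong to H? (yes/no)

no

12 ∈ ⟨2⟩ iff 12^8 ≡ 1 (mod 17), since |⟨2⟩| = 8.
12^8 mod 17 = 16.
Since 16 ≠ 1, 12 does not lie in the subgroup.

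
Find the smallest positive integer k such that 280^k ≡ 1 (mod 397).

132

The order of 280 must divide p − 1 = 396 = 2^2 · 3^2 · 11.
Divisors: 1, 2, 3, 4, 6, 9, 11, 12, 18, 22, 33, 36, 44, 66, 99, 132, 198, 396.
Check each in increasing order: 280^1 ≡ 280;  280^2 ≡ 191;  280^3 ≡ 282;  280^4 ≡ 354;  280^6 ≡ 124;  280^9 ≡ 32;  280^11 ≡ 157;  280^12 ≡ 290;  280^18 ≡ 230;  280^22 ≡ 35;  280^33 ≡ 334;  280^36 ≡ 99;  280^44 ≡ 34;  280^66 ≡ 396;  280^99 ≡ 63;  280^132 ≡ 1.
Smallest exponent giving 1 is 132.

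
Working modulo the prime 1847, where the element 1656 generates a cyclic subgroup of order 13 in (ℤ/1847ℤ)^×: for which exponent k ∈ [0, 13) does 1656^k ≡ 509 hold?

10

Successive powers of 1656 modulo 1847:
  1656^0=1  1656^1=1656  1656^2=1388  1656^3=860  1656^4=123  1656^5=518
  1656^6=800  1656^7=501  1656^8=353  1656^9=916  1656^10=509
So 1656^10 ≡ 509 (mod 1847), giving k = 10.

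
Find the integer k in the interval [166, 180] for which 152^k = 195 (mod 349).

Compute 152^166 mod 349 = 73, then multiply by 152 repeatedly:
  152^166=73  152^167=277  152^168=224  152^169=195
Found 195 at exponent 169.

169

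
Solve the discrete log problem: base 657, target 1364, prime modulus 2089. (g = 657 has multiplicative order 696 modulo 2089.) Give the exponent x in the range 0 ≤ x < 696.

568

Baby-step giant-step with m = ceil(sqrt(696)) = 27.
Baby table (657^j mod 2089 for j=0..26):
  0:1  1:657  2:1315  3:1198  4:1622  5:264  6:61  7:386
  8:833  9:2052  10:759  11:1481  12:1632  13:567  14:677  15:1921
  16:341  17:514  18:1369  19:1163  20:1606  21:197  22:2000  23:19
  24:2038  25:2006  26:1872
Giant step factor: 657^(-27) ≡ 796 (mod 2089).
Scan 1364·796^i mod 2089 for i = 0, 1, …:
  i=0: 1364   i=1: 1553   i=2: 1589   i=3: 999
  i=4: 1384   i=5: 761   i=6: 2035   i=7: 885
  i=8: 467   i=9: 1979     …   i=20: 838
  i=21: 657
Match at i=21, j=1: x = 21·27 + 1 = 568.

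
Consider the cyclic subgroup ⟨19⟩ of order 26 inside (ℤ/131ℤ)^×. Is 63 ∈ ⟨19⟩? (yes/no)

yes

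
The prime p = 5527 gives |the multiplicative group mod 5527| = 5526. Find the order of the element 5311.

921

The order of 5311 must divide p − 1 = 5526 = 2 · 3^2 · 307.
Divisors: 1, 2, 3, 6, 9, 18, 307, 614, 921, 1842, 2763, 5526.
Check each in increasing order: 5311^1 ≡ 5311;  5311^2 ≡ 2440;  5311^3 ≡ 3552;  5311^6 ≡ 4090;  5311^9 ≡ 2724;  5311^18 ≡ 2942;  5311^307 ≡ 4650;  5311^614 ≡ 876;  5311^921 ≡ 1.
Smallest exponent giving 1 is 921.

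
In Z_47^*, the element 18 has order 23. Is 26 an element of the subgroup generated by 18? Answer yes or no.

no

⟨18⟩ has order 23; its elements mod 47 are {1, 2, 3, 4, 6, 7, 8, 9, 12, 14, 16, 17, 18, 21, 24, 25, 27, 28, 32, 34, 36, 37, 42}.
26 is not in this set.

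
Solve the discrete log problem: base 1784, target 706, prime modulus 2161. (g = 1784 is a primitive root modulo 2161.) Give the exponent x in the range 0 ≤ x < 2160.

352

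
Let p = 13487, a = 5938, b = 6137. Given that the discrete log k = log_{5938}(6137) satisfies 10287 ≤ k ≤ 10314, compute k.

10289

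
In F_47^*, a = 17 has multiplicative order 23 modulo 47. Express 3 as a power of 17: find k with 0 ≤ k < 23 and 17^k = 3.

7

Successive powers of 17 modulo 47:
  17^0=1  17^1=17  17^2=7  17^3=25  17^4=2  17^5=34
  17^6=14  17^7=3
So 17^7 ≡ 3 (mod 47), giving k = 7.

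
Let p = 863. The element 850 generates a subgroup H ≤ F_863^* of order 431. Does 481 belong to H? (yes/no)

no

481 ∈ ⟨850⟩ iff 481^431 ≡ 1 (mod 863), since |⟨850⟩| = 431.
481^431 mod 863 = 862.
Since 862 ≠ 1, 481 does not lie in the subgroup.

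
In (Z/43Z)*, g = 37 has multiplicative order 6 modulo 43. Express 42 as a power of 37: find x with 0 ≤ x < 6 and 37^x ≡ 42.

3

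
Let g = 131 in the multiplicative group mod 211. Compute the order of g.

210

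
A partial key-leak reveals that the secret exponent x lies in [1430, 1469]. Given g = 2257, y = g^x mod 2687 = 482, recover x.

1436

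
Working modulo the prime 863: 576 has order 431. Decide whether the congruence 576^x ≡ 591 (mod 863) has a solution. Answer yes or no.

no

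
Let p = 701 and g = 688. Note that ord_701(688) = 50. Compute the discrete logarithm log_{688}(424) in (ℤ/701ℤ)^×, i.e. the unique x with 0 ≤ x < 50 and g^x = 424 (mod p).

6

Baby-step giant-step with m = ceil(sqrt(50)) = 8.
Baby table (688^j mod 701 for j=0..7):
  0:1  1:688  2:169  3:607  4:521  5:237  6:424  7:96
Giant step factor: 688^(-8) ≡ 569 (mod 701).
Scan 424·569^i mod 701 for i = 0, 1, …:
  i=0: 424
Match at i=0, j=6: x = 0·8 + 6 = 6.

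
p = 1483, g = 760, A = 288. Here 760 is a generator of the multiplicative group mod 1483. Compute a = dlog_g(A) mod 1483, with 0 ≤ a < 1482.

Baby-step giant-step with m = ceil(sqrt(1482)) = 39.
Baby table (760^j mod 1483 for j=0..38):
  0:1  1:760  2:713  3:585  4:1183  5:382  6:1135  7:977
  8:1020  9:1074  10:590  11:534  12:981  13:1094  14:960  15:1447
  16:817  17:1026  18:1185  19:419  20:1078  21:664  22:420  23:355
  24:1377  25:1005  26:55  27:276  28:657  29:1032  30:1296  31:248
  32:139  33:347  34:1229  35:1233  36:1307  37:1193  38:567
Giant step factor: 760^(-39) ≡ 1401 (mod 1483).
Scan 288·1401^i mod 1483 for i = 0, 1, …:
  i=0: 288   i=1: 112   i=2: 1197   i=3: 1207
  i=4: 387   i=5: 892   i=6: 1006   i=7: 556
  i=8: 381   i=9: 1384     …   i=21: 286
  i=22: 276
Match at i=22, j=27: a = 22·39 + 27 = 885.

885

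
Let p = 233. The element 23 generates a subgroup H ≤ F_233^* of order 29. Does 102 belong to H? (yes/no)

yes

102 ∈ ⟨23⟩ iff 102^29 ≡ 1 (mod 233), since |⟨23⟩| = 29.
102^29 mod 233 = 1.
Since 1 = 1, 102 lies in the subgroup.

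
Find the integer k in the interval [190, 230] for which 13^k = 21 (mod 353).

228

Compute 13^190 mod 353 = 281, then multiply by 13 repeatedly:
  13^190=281  13^191=123  13^192=187  13^193=313  13^194=186
  13^195=300  13^196=17  13^197=221  13^198=49  13^199=284
  13^200=162  13^201=341  13^202=197  13^203=90  13^204=111
  13^205=31  13^206=50  13^207=297  13^208=331  13^209=67
  13^210=165  13^211=27  13^212=351  13^213=327  13^214=15
  13^215=195  13^216=64  13^217=126  13^218=226  13^219=114
  13^220=70  13^221=204  13^222=181  13^223=235  13^224=231
  13^225=179  13^226=209  13^227=246  13^228=21
Found 21 at exponent 228.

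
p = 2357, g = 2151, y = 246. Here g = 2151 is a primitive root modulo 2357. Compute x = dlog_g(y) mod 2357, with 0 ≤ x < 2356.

1742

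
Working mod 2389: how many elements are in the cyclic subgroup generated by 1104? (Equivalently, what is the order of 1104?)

2388

The order of 1104 must divide p − 1 = 2388 = 2^2 · 3 · 199.
Divisors: 1, 2, 3, 4, 6, 12, 199, 398, 597, 796, 1194, 2388.
Check each in increasing order: 1104^1 ≡ 1104;  1104^2 ≡ 426;  1104^3 ≡ 2060;  1104^4 ≡ 2301;  1104^6 ≡ 736;  1104^12 ≡ 1782;  1104^199 ≡ 752;  1104^398 ≡ 1700;  1104^597 ≡ 285;  1104^796 ≡ 1699;  1104^1194 ≡ 2388;  1104^2388 ≡ 1.
Smallest exponent giving 1 is 2388.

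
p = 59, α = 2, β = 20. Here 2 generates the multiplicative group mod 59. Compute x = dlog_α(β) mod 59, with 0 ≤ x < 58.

Baby-step giant-step with m = ceil(sqrt(58)) = 8.
Baby table (2^j mod 59 for j=0..7):
  0:1  1:2  2:4  3:8  4:16  5:32  6:5  7:10
Giant step factor: 2^(-8) ≡ 3 (mod 59).
Scan 20·3^i mod 59 for i = 0, 1, …:
  i=0: 20   i=1: 1
Match at i=1, j=0: x = 1·8 + 0 = 8.

8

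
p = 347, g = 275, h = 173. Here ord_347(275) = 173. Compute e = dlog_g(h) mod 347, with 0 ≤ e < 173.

71

Baby-step giant-step with m = ceil(sqrt(173)) = 14.
Baby table (275^j mod 347 for j=0..13):
  0:1  1:275  2:326  3:124  4:94  5:172  6:108  7:205
  8:161  9:206  10:89  11:185  12:213  13:279
Giant step factor: 275^(-14) ≡ 137 (mod 347).
Scan 173·137^i mod 347 for i = 0, 1, …:
  i=0: 173   i=1: 105   i=2: 158   i=3: 132
  i=4: 40   i=5: 275
Match at i=5, j=1: e = 5·14 + 1 = 71.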